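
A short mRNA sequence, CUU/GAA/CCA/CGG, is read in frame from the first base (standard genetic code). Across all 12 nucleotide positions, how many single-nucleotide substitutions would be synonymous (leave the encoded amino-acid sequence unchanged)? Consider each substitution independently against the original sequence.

11

Codon 1 (CUU, Leu): 3 synonymous substitutions.
Codon 2 (GAA, Glu): 1 synonymous substitution.
Codon 3 (CCA, Pro): 3 synonymous substitutions.
Codon 4 (CGG, Arg): 4 synonymous substitutions.
Total: 3 + 1 + 3 + 4 = 11.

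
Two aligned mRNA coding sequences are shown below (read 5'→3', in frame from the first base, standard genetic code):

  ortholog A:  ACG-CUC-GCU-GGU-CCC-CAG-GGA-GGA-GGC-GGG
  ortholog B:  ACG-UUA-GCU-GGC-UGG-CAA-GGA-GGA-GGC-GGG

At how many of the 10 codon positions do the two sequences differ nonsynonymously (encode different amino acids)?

Codon 1: ACG Thr / ACG Thr — identical.
Codon 2: CUC Leu / UUA Leu — synonymous.
Codon 3: GCU Ala / GCU Ala — identical.
Codon 4: GGU Gly / GGC Gly — synonymous.
Codon 5: CCC Pro / UGG Trp — nonsynonymous.
Codon 6: CAG Gln / CAA Gln — synonymous.
Codon 7: GGA Gly / GGA Gly — identical.
Codon 8: GGA Gly / GGA Gly — identical.
Codon 9: GGC Gly / GGC Gly — identical.
Codon 10: GGG Gly / GGG Gly — identical.
Nonsynonymous differences: 1.

1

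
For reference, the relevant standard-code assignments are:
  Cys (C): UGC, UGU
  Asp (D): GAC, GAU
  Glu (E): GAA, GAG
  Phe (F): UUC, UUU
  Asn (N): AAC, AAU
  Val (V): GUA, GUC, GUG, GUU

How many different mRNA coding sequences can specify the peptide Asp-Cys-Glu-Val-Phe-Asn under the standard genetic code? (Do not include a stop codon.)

Asp: 2 codons.
Cys: 2 codons.
Glu: 2 codons.
Val: 4 codons.
Phe: 2 codons.
Asn: 2 codons.
2 × 2 × 2 × 4 × 2 × 2 = 128.

128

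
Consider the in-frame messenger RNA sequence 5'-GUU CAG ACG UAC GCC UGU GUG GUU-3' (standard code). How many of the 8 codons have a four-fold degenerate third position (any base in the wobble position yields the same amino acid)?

Codon 1 GUU (Val): third position 4-fold.
Codon 2 CAG (Gln): third position 2-fold.
Codon 3 ACG (Thr): third position 4-fold.
Codon 4 UAC (Tyr): third position 2-fold.
Codon 5 GCC (Ala): third position 4-fold.
Codon 6 UGU (Cys): third position 2-fold.
Codon 7 GUG (Val): third position 4-fold.
Codon 8 GUU (Val): third position 4-fold.
Four-fold degenerate third positions: 5.

5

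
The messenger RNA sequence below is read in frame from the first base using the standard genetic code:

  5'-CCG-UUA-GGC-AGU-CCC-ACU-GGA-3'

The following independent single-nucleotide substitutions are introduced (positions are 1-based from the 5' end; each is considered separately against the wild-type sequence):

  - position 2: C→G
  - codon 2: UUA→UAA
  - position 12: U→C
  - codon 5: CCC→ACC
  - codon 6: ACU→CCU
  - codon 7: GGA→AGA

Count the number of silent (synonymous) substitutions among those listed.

Codon 1: CCG (Pro) → CGG (Arg) — missense.
Codon 2: UUA (Leu) → UAA (Stop) — nonsense.
Codon 4: AGU (Ser) → AGC (Ser) — synonymous.
Codon 5: CCC (Pro) → ACC (Thr) — missense.
Codon 6: ACU (Thr) → CCU (Pro) — missense.
Codon 7: GGA (Gly) → AGA (Arg) — missense.
Synonymous: 1 of 6.

1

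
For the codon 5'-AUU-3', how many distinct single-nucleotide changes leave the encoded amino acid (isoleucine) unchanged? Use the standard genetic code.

2

Position 1: none → 0 synonymous.
Position 2: none → 0 synonymous.
Position 3: AUC, AUA → 2 synonymous.
Total: 0 + 0 + 2 = 2.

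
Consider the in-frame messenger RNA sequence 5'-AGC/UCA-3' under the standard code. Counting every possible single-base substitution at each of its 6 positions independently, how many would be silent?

4

Codon 1 (AGC, Ser): 1 synonymous substitution.
Codon 2 (UCA, Ser): 3 synonymous substitutions.
Total: 1 + 3 = 4.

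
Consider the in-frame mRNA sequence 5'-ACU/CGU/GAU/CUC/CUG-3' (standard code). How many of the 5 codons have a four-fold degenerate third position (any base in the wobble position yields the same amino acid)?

Codon 1 ACU (Thr): third position 4-fold.
Codon 2 CGU (Arg): third position 4-fold.
Codon 3 GAU (Asp): third position 2-fold.
Codon 4 CUC (Leu): third position 4-fold.
Codon 5 CUG (Leu): third position 4-fold.
Four-fold degenerate third positions: 4.

4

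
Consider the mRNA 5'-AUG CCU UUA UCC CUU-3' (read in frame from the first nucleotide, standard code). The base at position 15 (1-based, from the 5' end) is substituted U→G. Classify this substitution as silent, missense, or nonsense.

silent

Position 15 falls in codon 5: CUU → Leu.
After the substitution the codon is CUG → Leu.
Both encode Leu, so the change is synonymous.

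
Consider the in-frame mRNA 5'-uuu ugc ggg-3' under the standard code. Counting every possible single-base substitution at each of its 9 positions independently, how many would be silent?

5

Codon 1 (UUU, Phe): 1 synonymous substitution.
Codon 2 (UGC, Cys): 1 synonymous substitution.
Codon 3 (GGG, Gly): 3 synonymous substitutions.
Total: 1 + 1 + 3 = 5.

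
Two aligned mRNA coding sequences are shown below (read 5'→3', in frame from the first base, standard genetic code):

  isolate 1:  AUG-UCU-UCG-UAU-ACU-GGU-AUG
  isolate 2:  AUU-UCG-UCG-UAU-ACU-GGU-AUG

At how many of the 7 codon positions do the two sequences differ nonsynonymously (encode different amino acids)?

1

Codon 1: AUG Met / AUU Ile — nonsynonymous.
Codon 2: UCU Ser / UCG Ser — synonymous.
Codon 3: UCG Ser / UCG Ser — identical.
Codon 4: UAU Tyr / UAU Tyr — identical.
Codon 5: ACU Thr / ACU Thr — identical.
Codon 6: GGU Gly / GGU Gly — identical.
Codon 7: AUG Met / AUG Met — identical.
Nonsynonymous differences: 1.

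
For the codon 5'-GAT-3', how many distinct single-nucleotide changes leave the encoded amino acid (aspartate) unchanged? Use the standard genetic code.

Position 1: none → 0 synonymous.
Position 2: none → 0 synonymous.
Position 3: GAC → 1 synonymous.
Total: 0 + 0 + 1 = 1.

1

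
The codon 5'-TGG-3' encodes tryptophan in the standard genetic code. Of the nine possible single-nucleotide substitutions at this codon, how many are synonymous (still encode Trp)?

0

Position 1: none → 0 synonymous.
Position 2: none → 0 synonymous.
Position 3: none → 0 synonymous.
Total: 0 + 0 + 0 = 0.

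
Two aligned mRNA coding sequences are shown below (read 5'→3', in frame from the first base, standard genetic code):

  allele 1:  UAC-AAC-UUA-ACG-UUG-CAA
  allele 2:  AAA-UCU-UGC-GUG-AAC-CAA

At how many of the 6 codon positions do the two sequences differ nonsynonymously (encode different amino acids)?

5

Codon 1: UAC Tyr / AAA Lys — nonsynonymous.
Codon 2: AAC Asn / UCU Ser — nonsynonymous.
Codon 3: UUA Leu / UGC Cys — nonsynonymous.
Codon 4: ACG Thr / GUG Val — nonsynonymous.
Codon 5: UUG Leu / AAC Asn — nonsynonymous.
Codon 6: CAA Gln / CAA Gln — identical.
Nonsynonymous differences: 5.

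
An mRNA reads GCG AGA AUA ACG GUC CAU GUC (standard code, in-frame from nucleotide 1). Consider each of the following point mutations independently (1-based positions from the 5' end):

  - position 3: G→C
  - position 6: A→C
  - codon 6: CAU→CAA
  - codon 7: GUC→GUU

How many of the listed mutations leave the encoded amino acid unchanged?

Codon 1: GCG (Ala) → GCC (Ala) — synonymous.
Codon 2: AGA (Arg) → AGC (Ser) — missense.
Codon 6: CAU (His) → CAA (Gln) — missense.
Codon 7: GUC (Val) → GUU (Val) — synonymous.
Synonymous: 2 of 4.

2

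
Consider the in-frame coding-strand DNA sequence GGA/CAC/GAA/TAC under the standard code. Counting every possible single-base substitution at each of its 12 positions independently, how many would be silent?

Codon 1 (GGA, Gly): 3 synonymous substitutions.
Codon 2 (CAC, His): 1 synonymous substitution.
Codon 3 (GAA, Glu): 1 synonymous substitution.
Codon 4 (TAC, Tyr): 1 synonymous substitution.
Total: 3 + 1 + 1 + 1 = 6.

6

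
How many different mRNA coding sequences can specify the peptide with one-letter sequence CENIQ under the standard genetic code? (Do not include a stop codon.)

Cys: 2 codons.
Glu: 2 codons.
Asn: 2 codons.
Ile: 3 codons.
Gln: 2 codons.
2 × 2 × 2 × 3 × 2 = 48.

48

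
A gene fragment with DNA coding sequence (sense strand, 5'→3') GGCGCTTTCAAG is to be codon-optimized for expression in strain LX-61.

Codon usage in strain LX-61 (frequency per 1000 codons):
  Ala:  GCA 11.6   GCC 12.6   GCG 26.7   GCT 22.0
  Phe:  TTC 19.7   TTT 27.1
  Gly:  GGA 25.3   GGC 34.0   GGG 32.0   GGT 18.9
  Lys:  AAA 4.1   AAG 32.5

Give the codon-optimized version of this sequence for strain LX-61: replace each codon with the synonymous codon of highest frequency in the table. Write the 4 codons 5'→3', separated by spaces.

GGC GCG TTT AAG

Codon 1 (Gly): best is GGC at 34.0.
Codon 2 (Ala): best is GCG at 26.7.
Codon 3 (Phe): best is TTT at 27.1.
Codon 4 (Lys): best is AAG at 32.5.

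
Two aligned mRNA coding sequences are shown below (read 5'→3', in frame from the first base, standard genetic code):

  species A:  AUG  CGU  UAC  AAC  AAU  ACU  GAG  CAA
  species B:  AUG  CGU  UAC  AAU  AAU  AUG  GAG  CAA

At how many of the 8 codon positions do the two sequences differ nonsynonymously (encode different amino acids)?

1

Codon 1: AUG Met / AUG Met — identical.
Codon 2: CGU Arg / CGU Arg — identical.
Codon 3: UAC Tyr / UAC Tyr — identical.
Codon 4: AAC Asn / AAU Asn — synonymous.
Codon 5: AAU Asn / AAU Asn — identical.
Codon 6: ACU Thr / AUG Met — nonsynonymous.
Codon 7: GAG Glu / GAG Glu — identical.
Codon 8: CAA Gln / CAA Gln — identical.
Nonsynonymous differences: 1.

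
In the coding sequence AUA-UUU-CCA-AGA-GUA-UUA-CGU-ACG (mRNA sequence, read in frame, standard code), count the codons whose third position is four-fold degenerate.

Codon 1 AUA (Ile): third position 3-fold.
Codon 2 UUU (Phe): third position 2-fold.
Codon 3 CCA (Pro): third position 4-fold.
Codon 4 AGA (Arg): third position 2-fold.
Codon 5 GUA (Val): third position 4-fold.
Codon 6 UUA (Leu): third position 2-fold.
Codon 7 CGU (Arg): third position 4-fold.
Codon 8 ACG (Thr): third position 4-fold.
Four-fold degenerate third positions: 4.

4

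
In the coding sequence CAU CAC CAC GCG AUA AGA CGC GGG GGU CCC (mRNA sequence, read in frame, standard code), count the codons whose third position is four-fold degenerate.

5

Codon 1 CAU (His): third position 2-fold.
Codon 2 CAC (His): third position 2-fold.
Codon 3 CAC (His): third position 2-fold.
Codon 4 GCG (Ala): third position 4-fold.
Codon 5 AUA (Ile): third position 3-fold.
Codon 6 AGA (Arg): third position 2-fold.
Codon 7 CGC (Arg): third position 4-fold.
Codon 8 GGG (Gly): third position 4-fold.
Codon 9 GGU (Gly): third position 4-fold.
Codon 10 CCC (Pro): third position 4-fold.
Four-fold degenerate third positions: 5.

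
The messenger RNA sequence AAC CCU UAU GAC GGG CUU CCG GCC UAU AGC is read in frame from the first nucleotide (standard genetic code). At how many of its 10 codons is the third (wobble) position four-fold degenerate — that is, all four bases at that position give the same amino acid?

5

Codon 1 AAC (Asn): third position 2-fold.
Codon 2 CCU (Pro): third position 4-fold.
Codon 3 UAU (Tyr): third position 2-fold.
Codon 4 GAC (Asp): third position 2-fold.
Codon 5 GGG (Gly): third position 4-fold.
Codon 6 CUU (Leu): third position 4-fold.
Codon 7 CCG (Pro): third position 4-fold.
Codon 8 GCC (Ala): third position 4-fold.
Codon 9 UAU (Tyr): third position 2-fold.
Codon 10 AGC (Ser): third position 2-fold.
Four-fold degenerate third positions: 5.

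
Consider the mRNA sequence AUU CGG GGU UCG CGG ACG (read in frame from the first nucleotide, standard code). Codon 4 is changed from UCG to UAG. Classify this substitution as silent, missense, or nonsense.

Position 11 falls in codon 4: UCG → Ser.
After the substitution the codon is UAG → Stop.
The new codon is a stop codon, so this is a nonsense mutation.

nonsense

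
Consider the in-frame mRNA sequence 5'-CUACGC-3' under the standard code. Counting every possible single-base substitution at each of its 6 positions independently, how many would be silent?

Codon 1 (CUA, Leu): 4 synonymous substitutions.
Codon 2 (CGC, Arg): 3 synonymous substitutions.
Total: 4 + 3 = 7.

7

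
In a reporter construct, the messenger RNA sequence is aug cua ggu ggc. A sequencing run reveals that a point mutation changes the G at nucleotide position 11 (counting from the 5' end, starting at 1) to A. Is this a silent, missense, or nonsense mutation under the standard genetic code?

Position 11 falls in codon 4: GGC → Gly.
After the substitution the codon is GAC → Asp.
Gly ≠ Asp, so this is a missense mutation.

missense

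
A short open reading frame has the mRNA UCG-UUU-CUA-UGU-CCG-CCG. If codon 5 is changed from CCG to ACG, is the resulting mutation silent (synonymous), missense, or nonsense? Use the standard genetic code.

missense

Position 13 falls in codon 5: CCG → Pro.
After the substitution the codon is ACG → Thr.
Pro ≠ Thr, so this is a missense mutation.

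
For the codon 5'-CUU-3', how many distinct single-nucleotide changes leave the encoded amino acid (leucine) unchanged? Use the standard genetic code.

3

Position 1: none → 0 synonymous.
Position 2: none → 0 synonymous.
Position 3: CUC, CUA, CUG → 3 synonymous.
Total: 0 + 0 + 3 = 3.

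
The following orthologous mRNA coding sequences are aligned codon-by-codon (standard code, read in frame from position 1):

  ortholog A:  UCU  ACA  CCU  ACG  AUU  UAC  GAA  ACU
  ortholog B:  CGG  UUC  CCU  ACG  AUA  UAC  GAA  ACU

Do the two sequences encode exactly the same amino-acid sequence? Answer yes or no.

no

Codon 1: UCU Ser / CGG Arg — nonsynonymous.
Codon 2: ACA Thr / UUC Phe — nonsynonymous.
Codon 3: CCU Pro / CCU Pro — identical.
Codon 4: ACG Thr / ACG Thr — identical.
Codon 5: AUU Ile / AUA Ile — synonymous.
Codon 6: UAC Tyr / UAC Tyr — identical.
Codon 7: GAA Glu / GAA Glu — identical.
Codon 8: ACU Thr / ACU Thr — identical.
Nonsynonymous differences: 2 → different protein.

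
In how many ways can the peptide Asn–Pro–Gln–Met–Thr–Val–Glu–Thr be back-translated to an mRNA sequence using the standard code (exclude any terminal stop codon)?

Asn: 2 codons.
Pro: 4 codons.
Gln: 2 codons.
Met: 1 codon.
Thr: 4 codons.
Val: 4 codons.
Glu: 2 codons.
Thr: 4 codons.
2 × 4 × 2 × 1 × 4 × 4 × 2 × 4 = 2048.

2048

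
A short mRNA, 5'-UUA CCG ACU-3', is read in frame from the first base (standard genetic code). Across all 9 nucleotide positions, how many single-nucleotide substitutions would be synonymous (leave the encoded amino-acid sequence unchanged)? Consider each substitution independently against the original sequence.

Codon 1 (UUA, Leu): 2 synonymous substitutions.
Codon 2 (CCG, Pro): 3 synonymous substitutions.
Codon 3 (ACU, Thr): 3 synonymous substitutions.
Total: 2 + 3 + 3 = 8.

8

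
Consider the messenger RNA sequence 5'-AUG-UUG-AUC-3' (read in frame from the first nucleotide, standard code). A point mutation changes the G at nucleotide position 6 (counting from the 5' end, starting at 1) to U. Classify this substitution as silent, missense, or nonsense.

Position 6 falls in codon 2: UUG → Leu.
After the substitution the codon is UUU → Phe.
Leu ≠ Phe, so this is a missense mutation.

missense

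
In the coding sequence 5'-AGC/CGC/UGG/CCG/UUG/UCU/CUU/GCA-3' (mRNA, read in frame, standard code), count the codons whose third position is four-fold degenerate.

Codon 1 AGC (Ser): third position 2-fold.
Codon 2 CGC (Arg): third position 4-fold.
Codon 3 UGG (Trp): third position 1-fold.
Codon 4 CCG (Pro): third position 4-fold.
Codon 5 UUG (Leu): third position 2-fold.
Codon 6 UCU (Ser): third position 4-fold.
Codon 7 CUU (Leu): third position 4-fold.
Codon 8 GCA (Ala): third position 4-fold.
Four-fold degenerate third positions: 5.

5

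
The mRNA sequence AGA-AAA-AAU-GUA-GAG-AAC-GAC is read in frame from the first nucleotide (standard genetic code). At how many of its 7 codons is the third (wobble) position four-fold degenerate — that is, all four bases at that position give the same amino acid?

1

Codon 1 AGA (Arg): third position 2-fold.
Codon 2 AAA (Lys): third position 2-fold.
Codon 3 AAU (Asn): third position 2-fold.
Codon 4 GUA (Val): third position 4-fold.
Codon 5 GAG (Glu): third position 2-fold.
Codon 6 AAC (Asn): third position 2-fold.
Codon 7 GAC (Asp): third position 2-fold.
Four-fold degenerate third positions: 1.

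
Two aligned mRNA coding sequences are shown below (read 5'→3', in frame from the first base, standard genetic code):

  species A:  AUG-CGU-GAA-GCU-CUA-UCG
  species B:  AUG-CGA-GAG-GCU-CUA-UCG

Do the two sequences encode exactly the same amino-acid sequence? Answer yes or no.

yes

Codon 1: AUG Met / AUG Met — identical.
Codon 2: CGU Arg / CGA Arg — synonymous.
Codon 3: GAA Glu / GAG Glu — synonymous.
Codon 4: GCU Ala / GCU Ala — identical.
Codon 5: CUA Leu / CUA Leu — identical.
Codon 6: UCG Ser / UCG Ser — identical.
Nonsynonymous differences: 0 → same protein.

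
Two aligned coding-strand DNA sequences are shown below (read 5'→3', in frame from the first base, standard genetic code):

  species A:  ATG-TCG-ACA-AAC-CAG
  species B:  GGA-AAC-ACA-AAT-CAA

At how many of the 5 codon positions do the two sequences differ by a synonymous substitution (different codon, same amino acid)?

Codon 1: ATG Met / GGA Gly — nonsynonymous.
Codon 2: TCG Ser / AAC Asn — nonsynonymous.
Codon 3: ACA Thr / ACA Thr — identical.
Codon 4: AAC Asn / AAT Asn — synonymous.
Codon 5: CAG Gln / CAA Gln — synonymous.
Synonymous differences: 2.

2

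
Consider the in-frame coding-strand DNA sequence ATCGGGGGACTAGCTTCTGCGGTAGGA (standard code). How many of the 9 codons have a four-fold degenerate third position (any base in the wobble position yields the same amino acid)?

8

Codon 1 ATC (Ile): third position 3-fold.
Codon 2 GGG (Gly): third position 4-fold.
Codon 3 GGA (Gly): third position 4-fold.
Codon 4 CTA (Leu): third position 4-fold.
Codon 5 GCT (Ala): third position 4-fold.
Codon 6 TCT (Ser): third position 4-fold.
Codon 7 GCG (Ala): third position 4-fold.
Codon 8 GTA (Val): third position 4-fold.
Codon 9 GGA (Gly): third position 4-fold.
Four-fold degenerate third positions: 8.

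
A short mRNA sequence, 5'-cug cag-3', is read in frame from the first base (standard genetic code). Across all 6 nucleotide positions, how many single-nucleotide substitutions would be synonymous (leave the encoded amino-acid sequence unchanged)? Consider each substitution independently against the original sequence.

Codon 1 (CUG, Leu): 4 synonymous substitutions.
Codon 2 (CAG, Gln): 1 synonymous substitution.
Total: 4 + 1 = 5.

5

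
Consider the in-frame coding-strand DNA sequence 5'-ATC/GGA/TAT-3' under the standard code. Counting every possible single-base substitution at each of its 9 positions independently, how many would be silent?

Codon 1 (ATC, Ile): 2 synonymous substitutions.
Codon 2 (GGA, Gly): 3 synonymous substitutions.
Codon 3 (TAT, Tyr): 1 synonymous substitution.
Total: 2 + 3 + 1 = 6.

6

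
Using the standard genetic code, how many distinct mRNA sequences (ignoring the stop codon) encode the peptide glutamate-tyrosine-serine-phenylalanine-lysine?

Glu: 2 codons.
Tyr: 2 codons.
Ser: 6 codons.
Phe: 2 codons.
Lys: 2 codons.
2 × 2 × 6 × 2 × 2 = 96.

96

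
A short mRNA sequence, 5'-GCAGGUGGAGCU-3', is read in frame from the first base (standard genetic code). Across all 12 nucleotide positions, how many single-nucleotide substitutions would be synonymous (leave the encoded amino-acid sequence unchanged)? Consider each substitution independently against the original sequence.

12

Codon 1 (GCA, Ala): 3 synonymous substitutions.
Codon 2 (GGU, Gly): 3 synonymous substitutions.
Codon 3 (GGA, Gly): 3 synonymous substitutions.
Codon 4 (GCU, Ala): 3 synonymous substitutions.
Total: 3 + 3 + 3 + 3 = 12.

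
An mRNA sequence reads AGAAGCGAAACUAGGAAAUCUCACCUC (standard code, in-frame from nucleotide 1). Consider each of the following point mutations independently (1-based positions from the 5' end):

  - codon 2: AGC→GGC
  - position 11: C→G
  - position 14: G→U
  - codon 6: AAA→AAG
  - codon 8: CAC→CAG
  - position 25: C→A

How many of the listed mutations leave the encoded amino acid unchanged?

1

Codon 2: AGC (Ser) → GGC (Gly) — missense.
Codon 4: ACU (Thr) → AGU (Ser) — missense.
Codon 5: AGG (Arg) → AUG (Met) — missense.
Codon 6: AAA (Lys) → AAG (Lys) — synonymous.
Codon 8: CAC (His) → CAG (Gln) — missense.
Codon 9: CUC (Leu) → AUC (Ile) — missense.
Synonymous: 1 of 6.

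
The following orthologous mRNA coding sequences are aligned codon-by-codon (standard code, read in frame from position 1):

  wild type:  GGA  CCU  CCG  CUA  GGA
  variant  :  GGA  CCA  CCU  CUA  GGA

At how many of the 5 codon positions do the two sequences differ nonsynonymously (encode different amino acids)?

Codon 1: GGA Gly / GGA Gly — identical.
Codon 2: CCU Pro / CCA Pro — synonymous.
Codon 3: CCG Pro / CCU Pro — synonymous.
Codon 4: CUA Leu / CUA Leu — identical.
Codon 5: GGA Gly / GGA Gly — identical.
Nonsynonymous differences: 0.

0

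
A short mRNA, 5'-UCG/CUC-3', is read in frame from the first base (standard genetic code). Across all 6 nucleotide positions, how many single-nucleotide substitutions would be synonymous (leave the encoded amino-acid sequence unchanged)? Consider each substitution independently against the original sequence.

Codon 1 (UCG, Ser): 3 synonymous substitutions.
Codon 2 (CUC, Leu): 3 synonymous substitutions.
Total: 3 + 3 = 6.

6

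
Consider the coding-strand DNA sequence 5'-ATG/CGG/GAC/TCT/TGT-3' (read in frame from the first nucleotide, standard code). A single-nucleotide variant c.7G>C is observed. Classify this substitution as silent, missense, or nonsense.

missense

Position 7 falls in codon 3: GAC → Asp.
After the substitution the codon is CAC → His.
Asp ≠ His, so this is a missense mutation.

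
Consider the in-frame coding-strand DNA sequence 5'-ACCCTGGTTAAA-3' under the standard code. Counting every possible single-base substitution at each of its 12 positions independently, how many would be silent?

11

Codon 1 (ACC, Thr): 3 synonymous substitutions.
Codon 2 (CTG, Leu): 4 synonymous substitutions.
Codon 3 (GTT, Val): 3 synonymous substitutions.
Codon 4 (AAA, Lys): 1 synonymous substitution.
Total: 3 + 4 + 3 + 1 = 11.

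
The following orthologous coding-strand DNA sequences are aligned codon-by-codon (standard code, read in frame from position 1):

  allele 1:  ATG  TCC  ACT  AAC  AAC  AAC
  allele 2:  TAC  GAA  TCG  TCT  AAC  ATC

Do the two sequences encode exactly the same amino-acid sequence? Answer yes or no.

Codon 1: ATG Met / TAC Tyr — nonsynonymous.
Codon 2: TCC Ser / GAA Glu — nonsynonymous.
Codon 3: ACT Thr / TCG Ser — nonsynonymous.
Codon 4: AAC Asn / TCT Ser — nonsynonymous.
Codon 5: AAC Asn / AAC Asn — identical.
Codon 6: AAC Asn / ATC Ile — nonsynonymous.
Nonsynonymous differences: 5 → different protein.

no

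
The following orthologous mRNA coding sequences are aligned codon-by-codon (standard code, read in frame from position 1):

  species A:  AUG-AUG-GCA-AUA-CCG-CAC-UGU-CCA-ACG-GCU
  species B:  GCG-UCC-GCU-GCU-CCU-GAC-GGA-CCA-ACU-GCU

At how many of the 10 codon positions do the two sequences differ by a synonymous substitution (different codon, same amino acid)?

3

Codon 1: AUG Met / GCG Ala — nonsynonymous.
Codon 2: AUG Met / UCC Ser — nonsynonymous.
Codon 3: GCA Ala / GCU Ala — synonymous.
Codon 4: AUA Ile / GCU Ala — nonsynonymous.
Codon 5: CCG Pro / CCU Pro — synonymous.
Codon 6: CAC His / GAC Asp — nonsynonymous.
Codon 7: UGU Cys / GGA Gly — nonsynonymous.
Codon 8: CCA Pro / CCA Pro — identical.
Codon 9: ACG Thr / ACU Thr — synonymous.
Codon 10: GCU Ala / GCU Ala — identical.
Synonymous differences: 3.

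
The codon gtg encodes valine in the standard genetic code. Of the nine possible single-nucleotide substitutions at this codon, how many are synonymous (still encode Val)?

Position 1: none → 0 synonymous.
Position 2: none → 0 synonymous.
Position 3: GTT, GTC, GTA → 3 synonymous.
Total: 0 + 0 + 3 = 3.

3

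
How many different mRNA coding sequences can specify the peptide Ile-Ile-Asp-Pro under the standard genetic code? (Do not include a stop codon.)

72

Ile: 3 codons.
Ile: 3 codons.
Asp: 2 codons.
Pro: 4 codons.
3 × 3 × 2 × 4 = 72.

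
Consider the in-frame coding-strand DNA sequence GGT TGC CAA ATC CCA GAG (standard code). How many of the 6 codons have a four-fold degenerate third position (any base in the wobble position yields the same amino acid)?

2

Codon 1 GGT (Gly): third position 4-fold.
Codon 2 TGC (Cys): third position 2-fold.
Codon 3 CAA (Gln): third position 2-fold.
Codon 4 ATC (Ile): third position 3-fold.
Codon 5 CCA (Pro): third position 4-fold.
Codon 6 GAG (Glu): third position 2-fold.
Four-fold degenerate third positions: 2.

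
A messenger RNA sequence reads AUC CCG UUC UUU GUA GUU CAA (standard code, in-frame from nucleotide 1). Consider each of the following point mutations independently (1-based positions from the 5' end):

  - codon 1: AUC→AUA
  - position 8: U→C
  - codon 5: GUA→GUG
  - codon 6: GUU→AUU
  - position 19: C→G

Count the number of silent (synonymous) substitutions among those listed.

Codon 1: AUC (Ile) → AUA (Ile) — synonymous.
Codon 3: UUC (Phe) → UCC (Ser) — missense.
Codon 5: GUA (Val) → GUG (Val) — synonymous.
Codon 6: GUU (Val) → AUU (Ile) — missense.
Codon 7: CAA (Gln) → GAA (Glu) — missense.
Synonymous: 2 of 5.

2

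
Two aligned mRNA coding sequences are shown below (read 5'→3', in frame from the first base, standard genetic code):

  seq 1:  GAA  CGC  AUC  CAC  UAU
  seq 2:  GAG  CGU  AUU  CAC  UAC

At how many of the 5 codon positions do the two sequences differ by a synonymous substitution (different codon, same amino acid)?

4

Codon 1: GAA Glu / GAG Glu — synonymous.
Codon 2: CGC Arg / CGU Arg — synonymous.
Codon 3: AUC Ile / AUU Ile — synonymous.
Codon 4: CAC His / CAC His — identical.
Codon 5: UAU Tyr / UAC Tyr — synonymous.
Synonymous differences: 4.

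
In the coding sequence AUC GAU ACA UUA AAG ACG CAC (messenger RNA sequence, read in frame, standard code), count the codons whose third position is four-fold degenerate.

Codon 1 AUC (Ile): third position 3-fold.
Codon 2 GAU (Asp): third position 2-fold.
Codon 3 ACA (Thr): third position 4-fold.
Codon 4 UUA (Leu): third position 2-fold.
Codon 5 AAG (Lys): third position 2-fold.
Codon 6 ACG (Thr): third position 4-fold.
Codon 7 CAC (His): third position 2-fold.
Four-fold degenerate third positions: 2.

2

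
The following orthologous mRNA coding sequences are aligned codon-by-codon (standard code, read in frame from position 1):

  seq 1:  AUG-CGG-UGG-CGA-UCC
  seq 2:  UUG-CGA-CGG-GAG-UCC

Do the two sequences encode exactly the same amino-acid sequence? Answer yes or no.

Codon 1: AUG Met / UUG Leu — nonsynonymous.
Codon 2: CGG Arg / CGA Arg — synonymous.
Codon 3: UGG Trp / CGG Arg — nonsynonymous.
Codon 4: CGA Arg / GAG Glu — nonsynonymous.
Codon 5: UCC Ser / UCC Ser — identical.
Nonsynonymous differences: 3 → different protein.

no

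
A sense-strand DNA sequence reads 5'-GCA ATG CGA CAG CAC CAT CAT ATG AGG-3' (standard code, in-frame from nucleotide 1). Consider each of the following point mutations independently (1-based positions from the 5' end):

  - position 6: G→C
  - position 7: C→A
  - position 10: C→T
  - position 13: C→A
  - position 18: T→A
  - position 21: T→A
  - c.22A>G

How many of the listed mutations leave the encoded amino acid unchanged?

Codon 2: ATG (Met) → ATC (Ile) — missense.
Codon 3: CGA (Arg) → AGA (Arg) — synonymous.
Codon 4: CAG (Gln) → TAG (Stop) — nonsense.
Codon 5: CAC (His) → AAC (Asn) — missense.
Codon 6: CAT (His) → CAA (Gln) — missense.
Codon 7: CAT (His) → CAA (Gln) — missense.
Codon 8: ATG (Met) → GTG (Val) — missense.
Synonymous: 1 of 7.

1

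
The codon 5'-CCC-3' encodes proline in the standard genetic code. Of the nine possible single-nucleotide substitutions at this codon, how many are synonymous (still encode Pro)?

3

Position 1: none → 0 synonymous.
Position 2: none → 0 synonymous.
Position 3: CCT, CCA, CCG → 3 synonymous.
Total: 0 + 0 + 3 = 3.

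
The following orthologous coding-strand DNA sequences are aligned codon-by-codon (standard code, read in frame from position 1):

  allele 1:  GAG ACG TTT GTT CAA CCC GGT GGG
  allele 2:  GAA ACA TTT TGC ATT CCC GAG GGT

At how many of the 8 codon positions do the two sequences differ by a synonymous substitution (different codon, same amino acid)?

Codon 1: GAG Glu / GAA Glu — synonymous.
Codon 2: ACG Thr / ACA Thr — synonymous.
Codon 3: TTT Phe / TTT Phe — identical.
Codon 4: GTT Val / TGC Cys — nonsynonymous.
Codon 5: CAA Gln / ATT Ile — nonsynonymous.
Codon 6: CCC Pro / CCC Pro — identical.
Codon 7: GGT Gly / GAG Glu — nonsynonymous.
Codon 8: GGG Gly / GGT Gly — synonymous.
Synonymous differences: 3.

3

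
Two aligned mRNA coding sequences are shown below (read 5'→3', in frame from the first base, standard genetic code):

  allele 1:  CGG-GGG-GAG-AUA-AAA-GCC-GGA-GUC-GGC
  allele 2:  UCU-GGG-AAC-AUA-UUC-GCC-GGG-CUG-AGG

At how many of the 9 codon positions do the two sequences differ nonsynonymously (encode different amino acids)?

Codon 1: CGG Arg / UCU Ser — nonsynonymous.
Codon 2: GGG Gly / GGG Gly — identical.
Codon 3: GAG Glu / AAC Asn — nonsynonymous.
Codon 4: AUA Ile / AUA Ile — identical.
Codon 5: AAA Lys / UUC Phe — nonsynonymous.
Codon 6: GCC Ala / GCC Ala — identical.
Codon 7: GGA Gly / GGG Gly — synonymous.
Codon 8: GUC Val / CUG Leu — nonsynonymous.
Codon 9: GGC Gly / AGG Arg — nonsynonymous.
Nonsynonymous differences: 5.

5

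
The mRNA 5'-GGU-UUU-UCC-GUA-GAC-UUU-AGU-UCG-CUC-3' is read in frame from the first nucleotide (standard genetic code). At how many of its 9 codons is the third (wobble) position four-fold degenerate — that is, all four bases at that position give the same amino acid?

5

Codon 1 GGU (Gly): third position 4-fold.
Codon 2 UUU (Phe): third position 2-fold.
Codon 3 UCC (Ser): third position 4-fold.
Codon 4 GUA (Val): third position 4-fold.
Codon 5 GAC (Asp): third position 2-fold.
Codon 6 UUU (Phe): third position 2-fold.
Codon 7 AGU (Ser): third position 2-fold.
Codon 8 UCG (Ser): third position 4-fold.
Codon 9 CUC (Leu): third position 4-fold.
Four-fold degenerate third positions: 5.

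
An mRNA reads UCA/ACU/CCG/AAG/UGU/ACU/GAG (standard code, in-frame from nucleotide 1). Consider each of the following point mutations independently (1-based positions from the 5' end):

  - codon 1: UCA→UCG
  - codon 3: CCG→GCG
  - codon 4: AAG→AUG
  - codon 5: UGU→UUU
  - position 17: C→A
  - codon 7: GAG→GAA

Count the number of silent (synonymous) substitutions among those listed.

Codon 1: UCA (Ser) → UCG (Ser) — synonymous.
Codon 3: CCG (Pro) → GCG (Ala) — missense.
Codon 4: AAG (Lys) → AUG (Met) — missense.
Codon 5: UGU (Cys) → UUU (Phe) — missense.
Codon 6: ACU (Thr) → AAU (Asn) — missense.
Codon 7: GAG (Glu) → GAA (Glu) — synonymous.
Synonymous: 2 of 6.

2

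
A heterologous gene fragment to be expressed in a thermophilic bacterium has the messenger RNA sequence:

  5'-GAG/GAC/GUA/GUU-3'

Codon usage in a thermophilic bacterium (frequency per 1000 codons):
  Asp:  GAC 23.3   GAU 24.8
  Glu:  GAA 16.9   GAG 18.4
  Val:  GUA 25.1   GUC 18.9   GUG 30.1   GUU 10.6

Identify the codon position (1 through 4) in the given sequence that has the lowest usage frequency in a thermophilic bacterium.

4

Codon 1 GAG (Glu): 18.4 per 1000.
Codon 2 GAC (Asp): 23.3 per 1000.
Codon 3 GUA (Val): 25.1 per 1000.
Codon 4 GUU (Val): 10.6 per 1000.
Lowest frequency is 10.6 at codon 4.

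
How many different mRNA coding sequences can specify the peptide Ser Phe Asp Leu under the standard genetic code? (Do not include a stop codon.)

144

Ser: 6 codons.
Phe: 2 codons.
Asp: 2 codons.
Leu: 6 codons.
6 × 2 × 2 × 6 = 144.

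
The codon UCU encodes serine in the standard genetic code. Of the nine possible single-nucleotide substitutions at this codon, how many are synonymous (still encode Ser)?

3

Position 1: none → 0 synonymous.
Position 2: none → 0 synonymous.
Position 3: UCC, UCA, UCG → 3 synonymous.
Total: 0 + 0 + 3 = 3.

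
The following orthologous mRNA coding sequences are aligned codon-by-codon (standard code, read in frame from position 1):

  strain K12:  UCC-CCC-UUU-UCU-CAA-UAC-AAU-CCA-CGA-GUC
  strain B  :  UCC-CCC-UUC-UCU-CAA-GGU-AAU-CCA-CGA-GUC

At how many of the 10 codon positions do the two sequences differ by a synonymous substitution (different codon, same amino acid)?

1

Codon 1: UCC Ser / UCC Ser — identical.
Codon 2: CCC Pro / CCC Pro — identical.
Codon 3: UUU Phe / UUC Phe — synonymous.
Codon 4: UCU Ser / UCU Ser — identical.
Codon 5: CAA Gln / CAA Gln — identical.
Codon 6: UAC Tyr / GGU Gly — nonsynonymous.
Codon 7: AAU Asn / AAU Asn — identical.
Codon 8: CCA Pro / CCA Pro — identical.
Codon 9: CGA Arg / CGA Arg — identical.
Codon 10: GUC Val / GUC Val — identical.
Synonymous differences: 1.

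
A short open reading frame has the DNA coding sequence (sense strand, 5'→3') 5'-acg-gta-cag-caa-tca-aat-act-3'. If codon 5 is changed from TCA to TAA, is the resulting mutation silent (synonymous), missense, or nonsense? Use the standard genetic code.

Position 14 falls in codon 5: TCA → Ser.
After the substitution the codon is TAA → Stop.
The new codon is a stop codon, so this is a nonsense mutation.

nonsense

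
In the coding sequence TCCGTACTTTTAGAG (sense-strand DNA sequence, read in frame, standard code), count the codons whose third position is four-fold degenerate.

Codon 1 TCC (Ser): third position 4-fold.
Codon 2 GTA (Val): third position 4-fold.
Codon 3 CTT (Leu): third position 4-fold.
Codon 4 TTA (Leu): third position 2-fold.
Codon 5 GAG (Glu): third position 2-fold.
Four-fold degenerate third positions: 3.

3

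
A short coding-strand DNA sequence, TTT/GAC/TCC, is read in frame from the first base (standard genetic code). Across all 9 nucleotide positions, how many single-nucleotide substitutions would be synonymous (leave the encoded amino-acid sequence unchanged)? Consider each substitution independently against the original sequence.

5

Codon 1 (TTT, Phe): 1 synonymous substitution.
Codon 2 (GAC, Asp): 1 synonymous substitution.
Codon 3 (TCC, Ser): 3 synonymous substitutions.
Total: 1 + 1 + 3 = 5.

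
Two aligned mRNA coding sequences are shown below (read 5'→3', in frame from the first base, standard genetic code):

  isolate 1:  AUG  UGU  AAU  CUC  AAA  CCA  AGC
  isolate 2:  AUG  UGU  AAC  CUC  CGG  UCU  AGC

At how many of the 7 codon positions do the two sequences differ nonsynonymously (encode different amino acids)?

Codon 1: AUG Met / AUG Met — identical.
Codon 2: UGU Cys / UGU Cys — identical.
Codon 3: AAU Asn / AAC Asn — synonymous.
Codon 4: CUC Leu / CUC Leu — identical.
Codon 5: AAA Lys / CGG Arg — nonsynonymous.
Codon 6: CCA Pro / UCU Ser — nonsynonymous.
Codon 7: AGC Ser / AGC Ser — identical.
Nonsynonymous differences: 2.

2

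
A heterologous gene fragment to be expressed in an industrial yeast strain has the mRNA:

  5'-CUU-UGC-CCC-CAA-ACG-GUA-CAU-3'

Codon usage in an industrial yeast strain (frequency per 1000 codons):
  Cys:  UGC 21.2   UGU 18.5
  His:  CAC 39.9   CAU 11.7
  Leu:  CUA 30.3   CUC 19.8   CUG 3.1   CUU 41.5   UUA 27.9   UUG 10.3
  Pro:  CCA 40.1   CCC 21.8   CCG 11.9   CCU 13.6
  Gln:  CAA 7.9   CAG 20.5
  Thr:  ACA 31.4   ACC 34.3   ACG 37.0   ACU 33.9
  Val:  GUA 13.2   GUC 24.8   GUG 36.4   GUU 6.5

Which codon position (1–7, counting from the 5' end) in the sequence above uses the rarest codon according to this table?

Codon 1 CUU (Leu): 41.5 per 1000.
Codon 2 UGC (Cys): 21.2 per 1000.
Codon 3 CCC (Pro): 21.8 per 1000.
Codon 4 CAA (Gln): 7.9 per 1000.
Codon 5 ACG (Thr): 37.0 per 1000.
Codon 6 GUA (Val): 13.2 per 1000.
Codon 7 CAU (His): 11.7 per 1000.
Lowest frequency is 7.9 at codon 4.

4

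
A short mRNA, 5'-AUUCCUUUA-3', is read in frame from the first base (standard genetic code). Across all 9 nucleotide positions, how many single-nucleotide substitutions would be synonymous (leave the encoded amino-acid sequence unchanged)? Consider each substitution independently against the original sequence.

Codon 1 (AUU, Ile): 2 synonymous substitutions.
Codon 2 (CCU, Pro): 3 synonymous substitutions.
Codon 3 (UUA, Leu): 2 synonymous substitutions.
Total: 2 + 3 + 2 = 7.

7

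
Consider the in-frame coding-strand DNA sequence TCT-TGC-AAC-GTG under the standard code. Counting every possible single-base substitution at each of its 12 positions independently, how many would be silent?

Codon 1 (TCT, Ser): 3 synonymous substitutions.
Codon 2 (TGC, Cys): 1 synonymous substitution.
Codon 3 (AAC, Asn): 1 synonymous substitution.
Codon 4 (GTG, Val): 3 synonymous substitutions.
Total: 3 + 1 + 1 + 3 = 8.

8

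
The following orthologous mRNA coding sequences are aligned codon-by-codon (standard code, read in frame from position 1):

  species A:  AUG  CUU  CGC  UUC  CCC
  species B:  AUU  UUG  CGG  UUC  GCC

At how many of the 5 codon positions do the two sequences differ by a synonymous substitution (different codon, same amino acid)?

Codon 1: AUG Met / AUU Ile — nonsynonymous.
Codon 2: CUU Leu / UUG Leu — synonymous.
Codon 3: CGC Arg / CGG Arg — synonymous.
Codon 4: UUC Phe / UUC Phe — identical.
Codon 5: CCC Pro / GCC Ala — nonsynonymous.
Synonymous differences: 2.

2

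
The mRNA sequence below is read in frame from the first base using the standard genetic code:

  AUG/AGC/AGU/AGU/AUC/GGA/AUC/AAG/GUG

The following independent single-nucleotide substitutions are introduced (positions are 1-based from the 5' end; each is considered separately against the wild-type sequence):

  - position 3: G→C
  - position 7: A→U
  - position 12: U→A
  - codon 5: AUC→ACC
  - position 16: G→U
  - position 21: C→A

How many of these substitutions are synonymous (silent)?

1

Codon 1: AUG (Met) → AUC (Ile) — missense.
Codon 3: AGU (Ser) → UGU (Cys) — missense.
Codon 4: AGU (Ser) → AGA (Arg) — missense.
Codon 5: AUC (Ile) → ACC (Thr) — missense.
Codon 6: GGA (Gly) → UGA (Stop) — nonsense.
Codon 7: AUC (Ile) → AUA (Ile) — synonymous.
Synonymous: 1 of 6.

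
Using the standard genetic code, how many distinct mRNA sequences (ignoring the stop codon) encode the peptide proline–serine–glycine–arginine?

576

Pro: 4 codons.
Ser: 6 codons.
Gly: 4 codons.
Arg: 6 codons.
4 × 6 × 4 × 6 = 576.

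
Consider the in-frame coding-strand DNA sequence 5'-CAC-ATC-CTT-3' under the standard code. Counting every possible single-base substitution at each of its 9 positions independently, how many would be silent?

Codon 1 (CAC, His): 1 synonymous substitution.
Codon 2 (ATC, Ile): 2 synonymous substitutions.
Codon 3 (CTT, Leu): 3 synonymous substitutions.
Total: 1 + 2 + 3 = 6.

6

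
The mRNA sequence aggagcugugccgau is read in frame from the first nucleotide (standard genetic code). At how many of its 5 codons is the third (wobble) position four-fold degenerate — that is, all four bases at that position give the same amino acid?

1

Codon 1 AGG (Arg): third position 2-fold.
Codon 2 AGC (Ser): third position 2-fold.
Codon 3 UGU (Cys): third position 2-fold.
Codon 4 GCC (Ala): third position 4-fold.
Codon 5 GAU (Asp): third position 2-fold.
Four-fold degenerate third positions: 1.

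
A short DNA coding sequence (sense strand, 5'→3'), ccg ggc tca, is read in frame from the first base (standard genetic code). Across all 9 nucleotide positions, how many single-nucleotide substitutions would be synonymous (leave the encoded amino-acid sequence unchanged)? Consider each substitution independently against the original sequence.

9

Codon 1 (CCG, Pro): 3 synonymous substitutions.
Codon 2 (GGC, Gly): 3 synonymous substitutions.
Codon 3 (TCA, Ser): 3 synonymous substitutions.
Total: 3 + 3 + 3 = 9.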